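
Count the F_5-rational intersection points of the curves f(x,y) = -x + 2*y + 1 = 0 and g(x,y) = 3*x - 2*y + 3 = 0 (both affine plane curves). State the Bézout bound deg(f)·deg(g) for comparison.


Common zeros: {(3, 1)}; count = 1; Bézout bound = 1.

deg(f) = 1, deg(g) = 1, so Bézout bound = 1.
Scan x ∈ F_5. For each x, list the y ∈ F_5 with f(x, y) ≡ 0 and those with g(x, y) ≡ 0 (mod 5); the common zeros in that column are the intersection.
  x = 0: f ≡ 0 at y ∈ {2}; g ≡ 0 at y ∈ {4}; common: ∅.
  x = 1: f ≡ 0 at y ∈ {0}; g ≡ 0 at y ∈ {3}; common: ∅.
  x = 2: f ≡ 0 at y ∈ {3}; g ≡ 0 at y ∈ {2}; common: ∅.
  x = 3: f ≡ 0 at y ∈ {1}; g ≡ 0 at y ∈ {1}; common: {1}.
  x = 4: f ≡ 0 at y ∈ {4}; g ≡ 0 at y ∈ {0}; common: ∅.
Collecting: common zeros = {(3, 1)}, so the count is 1.
Comparison with the Bézout bound: 1 ≤ 1 = deg(f)·deg(g), as expected for curves with no common component (the bound is attained).


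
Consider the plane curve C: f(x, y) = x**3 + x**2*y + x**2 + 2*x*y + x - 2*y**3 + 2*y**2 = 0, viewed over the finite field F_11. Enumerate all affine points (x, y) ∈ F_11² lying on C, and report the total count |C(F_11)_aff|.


Affine F_11-points: {(0, 0), (0, 1), (1, 8), (2, 1), (2, 2), (2, 9), (3, 6), (3, 8), (3, 9), (4, 6), (7, 1), (7, 2), (7, 9), (8, 6), (9, 7), (9, 8), (10, 2)}; count = 17.

For each of the 121 pairs (x, y) ∈ F_11², evaluate f(x, y) mod 11. Record the zeros.
  x = 0: [0↦0, 1↦0, 2↦3, 3↦8, 4↦3, 5↦9, 6↦3, 7↦6, 8↦6, 9↦2, 10↦4]  zeros at y ∈ {0, 1}
  x = 1: [0↦3, 1↦6, 2↦1, 3↦9, 4↦7, 5↦5, 6↦2, 7↦8, 8↦0, 9↦10, 10↦4]  zeros at y ∈ {8}
  x = 2: [0↦3, 1↦0, 2↦0, 3↦2, 4↦5, 5↦8, 6↦10, 7↦10, 8↦7, 9↦0, 10↦10]  zeros at y ∈ {1, 2, 9}
  x = 3: [0↦6, 1↦10, 2↦6, 3↦4, 4↦3, 5↦2, 6↦0, 7↦7, 8↦0, 9↦0, 10↦6]  zeros at y ∈ {6, 8, 9}
  x = 4: [0↦7, 1↦9, 2↦3, 3↦10, 4↦7, 5↦4, 6↦0, 7↦5, 8↦7, 9↦5, 10↦9]  zeros at y ∈ {6}
  x = 5: [0↦1, 1↦3, 2↦8, 3↦4, 4↦1, 5↦9, 6↦5, 7↦10, 8↦1, 9↦10, 10↦3]  zeros at y ∈ ∅
  x = 6: [0↦5, 1↦9, 2↦5, 3↦3, 4↦2, 5↦1, 6↦10, 7↦6, 8↦10, 9↦10, 10↦5]  zeros at y ∈ ∅
  x = 7: [0↦3, 1↦0, 2↦0, 3↦2, 4↦5, 5↦8, 6↦10, 7↦10, 8↦7, 9↦0, 10↦10]  zeros at y ∈ {1, 2, 9}
  x = 8: [0↦1, 1↦4, 2↦10, 3↦7, 4↦5, 5↦3, 6↦0, 7↦6, 8↦9, 9↦8, 10↦2]  zeros at y ∈ {6}
  x = 9: [0↦5, 1↦5, 2↦8, 3↦2, 4↦8, 5↦3, 6↦8, 7↦0, 8↦0, 9↦7, 10↦9]  zeros at y ∈ {7, 8}
  x = 10: [0↦10, 1↦9, 2↦0, 3↦4, 4↦9, 5↦3, 6↦7, 7↦9, 8↦8, 9↦3, 10↦4]  zeros at y ∈ {2}
Collecting zeros: affine points = {(0, 0), (0, 1), (1, 8), (2, 1), (2, 2), (2, 9), (3, 6), (3, 8), (3, 9), (4, 6), (7, 1), (7, 2), (7, 9), (8, 6), (9, 7), (9, 8), (10, 2)}.
Total count |C(F_11)_aff| = 17.


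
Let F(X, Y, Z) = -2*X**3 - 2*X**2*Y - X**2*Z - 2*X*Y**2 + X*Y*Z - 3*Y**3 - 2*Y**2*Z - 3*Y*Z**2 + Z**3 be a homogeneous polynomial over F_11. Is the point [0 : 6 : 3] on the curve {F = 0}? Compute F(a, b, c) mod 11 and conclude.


F(0,6,3) ≡ 2 (mod 11); P is NOT on the curve.

Evaluate F(0, 6, 3) term-by-term (mod 11).
  -2*X**3 ↦ -2·0·1·1 = 0
  -2*X**2*Y ↦ -2·0·6·1 = 0
  -X**2*Z ↦ -1·0·1·3 = 0
  -2*X*Y**2 ↦ -2·0·36·1 = 0
  X*Y*Z ↦ 1·0·6·3 = 0
  -3*Y**3 ↦ -3·1·216·1 = -648
  -2*Y**2*Z ↦ -2·1·36·3 = -216
  -3*Y*Z**2 ↦ -3·1·6·9 = -162
  Z**3 ↦ 1·1·1·27 = 27
Sum: F(0, 6, 3) = (0) + (0) + (0) + (0) + (0) + (-648) + (-216) + (-162) + (27) = -999.
Reducing mod 11: -999 ≡ 2 (mod 11).
Since F(a, b, c) ≡ 2 ≠ 0 (mod 11), P does NOT lie on the curve.


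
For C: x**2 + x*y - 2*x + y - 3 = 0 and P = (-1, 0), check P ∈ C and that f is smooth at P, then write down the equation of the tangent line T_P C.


Tangent line at P: -4*x - 4 = 0.

Step 1: f(-1, 0) = 0, so P lies on C.
Step 2: partial derivatives
  f_x(x, y) = 2*x + y - 2, f_y(x, y) = x + 1.
  f_x(P) = -4, f_y(P) = 0 (gradient nonzero, so P is smooth).
Step 3: tangent line at P: -4·(x − -1) + 0·(y − 0) = 0.
Expanding: -4*x - 4 = 0.


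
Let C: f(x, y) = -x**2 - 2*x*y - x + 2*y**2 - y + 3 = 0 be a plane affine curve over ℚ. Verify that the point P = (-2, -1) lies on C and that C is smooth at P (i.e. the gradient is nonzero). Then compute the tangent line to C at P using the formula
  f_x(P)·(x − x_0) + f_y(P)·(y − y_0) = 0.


Tangent line at P: 5*x - y + 9 = 0.

Step 1: f(-2, -1) = 0, so P lies on C.
Step 2: partial derivatives
  f_x(x, y) = -2*x - 2*y - 1, f_y(x, y) = -2*x + 4*y - 1.
  f_x(P) = 5, f_y(P) = -1 (gradient nonzero, so P is smooth).
Step 3: tangent line at P: 5·(x − -2) + -1·(y − -1) = 0.
Expanding: 5*x - y + 9 = 0.


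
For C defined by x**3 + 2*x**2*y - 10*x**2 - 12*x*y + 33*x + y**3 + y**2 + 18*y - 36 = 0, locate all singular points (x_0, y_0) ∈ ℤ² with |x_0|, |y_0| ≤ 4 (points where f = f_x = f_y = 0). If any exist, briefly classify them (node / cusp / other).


Singular points: {(3, 0)}; classification: node.

Compute partial derivatives:
  f_x = 3*x**2 + 4*x*y - 20*x - 12*y + 33.
  f_y = 2*x**2 - 12*x + 3*y**2 + 2*y + 18.
Scan x_0 ∈ {−4, ..., 4}. For each x_0, f_y(x_0, y) is a polynomial in y; find its integer roots y ∈ {−4, ..., 4}, then test f_x and f at those candidates.
  x = -4: f_y(-4, y) = 3*y**2 + 2*y + 98; no integer root y with |y| ≤ 4.
  x = -3: f_y(-3, y) = 3*y**2 + 2*y + 72; no integer root y with |y| ≤ 4.
  x = -2: f_y(-2, y) = 3*y**2 + 2*y + 50; no integer root y with |y| ≤ 4.
  x = -1: f_y(-1, y) = 3*y**2 + 2*y + 32; no integer root y with |y| ≤ 4.
  x = 0: f_y(0, y) = 3*y**2 + 2*y + 18; no integer root y with |y| ≤ 4.
  x = 1: f_y(1, y) = 3*y**2 + 2*y + 8; no integer root y with |y| ≤ 4.
  x = 2: f_y(2, y) = 3*y**2 + 2*y + 2; no integer root y with |y| ≤ 4.
  x = 3: f_y(3, y) = 3*y**2 + 2*y; vanishes at y ∈ {0}. (3, 0): f_x = 0, f = 0 — SINGULAR.
  x = 4: f_y(4, y) = 3*y**2 + 2*y + 2; no integer root y with |y| ≤ 4.
Only singular point on the grid: (3, 0).
Classify: substitute x = 3 + u, y = 0 + v and expand: f = u**3 + 2*u**2*v - u**2 + v**3 + v**2.
No constant or linear terms (consistent with a singular point). Quadratic part: -u**2 + v**2. Cubic part: u**3 + 2*u**2*v + v**3.
The quadratic part v**2 - u**2 = (v − u)(v + u) splits into two distinct linear factors, so there are two distinct tangent lines y − 0 = ±(x − 3) — this is a node (ordinary double point).
Classification: node.


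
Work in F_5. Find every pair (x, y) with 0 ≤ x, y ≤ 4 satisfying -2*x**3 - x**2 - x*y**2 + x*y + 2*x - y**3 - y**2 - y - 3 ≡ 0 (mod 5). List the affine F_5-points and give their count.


Affine F_5-points: {(1, 2), (1, 4), (2, 3), (3, 0), (3, 2), (3, 4)}; count = 6.

For each of the 25 pairs (x, y) ∈ F_5², evaluate f(x, y) mod 5. Record the zeros.
  x = 0: [0↦2, 1↦4, 2↦3, 3↦3, 4↦3]  zeros at y ∈ ∅
  x = 1: [0↦1, 1↦3, 2↦0, 3↦1, 4↦0]  zeros at y ∈ {2, 4}
  x = 2: [0↦1, 1↦3, 2↦3, 3↦0, 4↦3]  zeros at y ∈ {3}
  x = 3: [0↦0, 1↦2, 2↦0, 3↦3, 4↦0]  zeros at y ∈ {0, 2, 4}
  x = 4: [0↦1, 1↦3, 2↦4, 3↦3, 4↦4]  zeros at y ∈ ∅
Collecting zeros: affine points = {(1, 2), (1, 4), (2, 3), (3, 0), (3, 2), (3, 4)}.
Total count |C(F_5)_aff| = 6.


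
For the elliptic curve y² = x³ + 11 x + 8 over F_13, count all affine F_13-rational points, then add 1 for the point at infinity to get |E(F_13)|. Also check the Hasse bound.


Affine points = {(2, 5), (2, 8), (3, 4), (3, 9), (4, 5), (4, 8), (6, 2), (6, 11), (7, 5), (7, 8), (8, 6), (8, 7), (9, 2), (9, 11), (10, 0), (11, 2), (11, 11), (12, 3), (12, 10)}; affine count = 19; |E(F_13)| = 20.

Discriminant check: Δ ∝ 4a³ + 27b² = 4·11³ + 27·8² = 4·1331 + 27·64 ≡ 6 (mod 13). Nonzero ⇒ E is nonsingular.
For each x ∈ F_13, compute rhs = x³ + 11·x + 8 mod 13, then count y ∈ F_13 with y² ≡ rhs.
  x = 0: rhs = 8, matching y values: none (0 points).
  x = 1: rhs = 7, matching y values: none (0 points).
  x = 2: rhs = 12, matching y values: 5, 8 (2 points).
  x = 3: rhs = 3, matching y values: 4, 9 (2 points).
  x = 4: rhs = 12, matching y values: 5, 8 (2 points).
  x = 5: rhs = 6, matching y values: none (0 points).
  x = 6: rhs = 4, matching y values: 2, 11 (2 points).
  x = 7: rhs = 12, matching y values: 5, 8 (2 points).
  x = 8: rhs = 10, matching y values: 6, 7 (2 points).
  x = 9: rhs = 4, matching y values: 2, 11 (2 points).
  x = 10: rhs = 0, matching y values: 0 (1 points).
  x = 11: rhs = 4, matching y values: 2, 11 (2 points).
  x = 12: rhs = 9, matching y values: 3, 10 (2 points).
Total affine count: 19.
Full point count |E(F_13)| = 19 + 1 = 20.
Hasse bound: |20 − (13+1)| = |6| = 6 ≤ 2√13 ≈ 7.2111 ✓.


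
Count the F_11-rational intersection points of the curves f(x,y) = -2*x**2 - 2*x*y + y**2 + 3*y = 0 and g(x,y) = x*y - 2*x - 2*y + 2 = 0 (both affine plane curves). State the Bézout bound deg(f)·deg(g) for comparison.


Common zeros: ∅; count = 0; Bézout bound = 4.

deg(f) = 2, deg(g) = 2, so Bézout bound = 4.
Scan x ∈ F_11. For each x, list the y ∈ F_11 with f(x, y) ≡ 0 and those with g(x, y) ≡ 0 (mod 11); the common zeros in that column are the intersection.
  x = 0: f ≡ 0 at y ∈ {0, 8}; g ≡ 0 at y ∈ {1}; common: ∅.
  x = 1: f ≡ 0 at y ∈ {1, 9}; g ≡ 0 at y ∈ {0}; common: ∅.
  x = 2: f ≡ 0 at y ∈ {6}; g ≡ 0 at y ∈ ∅; common: ∅.
  x = 3: f ≡ 0 at y ∈ {6, 8}; g ≡ 0 at y ∈ {4}; common: ∅.
  x = 4: f ≡ 0 at y ∈ ∅; g ≡ 0 at y ∈ {3}; common: ∅.
  x = 5: f ≡ 0 at y ∈ ∅; g ≡ 0 at y ∈ {10}; common: ∅.
  x = 6: f ≡ 0 at y ∈ ∅; g ≡ 0 at y ∈ {8}; common: ∅.
  x = 7: f ≡ 0 at y ∈ ∅; g ≡ 0 at y ∈ {9}; common: ∅.
  x = 8: f ≡ 0 at y ∈ ∅; g ≡ 0 at y ∈ {6}; common: ∅.
  x = 9: f ≡ 0 at y ∈ {1, 3}; g ≡ 0 at y ∈ {7}; common: ∅.
  x = 10: f ≡ 0 at y ∈ {3}; g ≡ 0 at y ∈ {5}; common: ∅.
Collecting: common zeros = ∅, so the count is 0.
Comparison with the Bézout bound: 0 ≤ 4 = deg(f)·deg(g), as expected for curves with no common component (the affine F_11-count falls short of the bound because intersections may lie at infinity, over extension fields, or carry multiplicity).


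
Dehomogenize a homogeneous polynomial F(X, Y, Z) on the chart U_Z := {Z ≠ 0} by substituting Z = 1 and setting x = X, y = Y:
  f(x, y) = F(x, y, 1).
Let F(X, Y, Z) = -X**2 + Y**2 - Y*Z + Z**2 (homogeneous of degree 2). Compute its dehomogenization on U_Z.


f(x, y) = -x**2 + y**2 - y + 1

On U_Z we set Z = 1. Each monomial c·X^i·Y^j·Z^k in F becomes c·x^i·y^j·1^k = c·x^i·y^j.
Substituting Z = 1: F(X, Y, 1) = -x**2 + y**2 - y + 1.
Note: deg(f) ≤ deg(F) = 2; strict inequality happens when F is divisible by Z (lost terms).


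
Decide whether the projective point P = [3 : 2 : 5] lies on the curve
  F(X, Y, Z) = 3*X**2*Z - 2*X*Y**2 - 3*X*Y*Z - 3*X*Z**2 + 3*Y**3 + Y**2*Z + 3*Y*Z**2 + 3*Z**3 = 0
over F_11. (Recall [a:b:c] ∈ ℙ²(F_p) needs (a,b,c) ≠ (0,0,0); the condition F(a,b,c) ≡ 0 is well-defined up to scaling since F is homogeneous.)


F(3,2,5) ≡ 2 (mod 11); P is NOT on the curve.

Evaluate F(3, 2, 5) term-by-term (mod 11).
  3*X**2*Z ↦ 3·9·1·5 = 135
  -2*X*Y**2 ↦ -2·3·4·1 = -24
  -3*X*Y*Z ↦ -3·3·2·5 = -90
  -3*X*Z**2 ↦ -3·3·1·25 = -225
  3*Y**3 ↦ 3·1·8·1 = 24
  Y**2*Z ↦ 1·1·4·5 = 20
  3*Y*Z**2 ↦ 3·1·2·25 = 150
  3*Z**3 ↦ 3·1·1·125 = 375
Sum: F(3, 2, 5) = (135) + (-24) + (-90) + (-225) + (24) + (20) + (150) + (375) = 365.
Reducing mod 11: 365 ≡ 2 (mod 11).
Since F(a, b, c) ≡ 2 ≠ 0 (mod 11), P does NOT lie on the curve.


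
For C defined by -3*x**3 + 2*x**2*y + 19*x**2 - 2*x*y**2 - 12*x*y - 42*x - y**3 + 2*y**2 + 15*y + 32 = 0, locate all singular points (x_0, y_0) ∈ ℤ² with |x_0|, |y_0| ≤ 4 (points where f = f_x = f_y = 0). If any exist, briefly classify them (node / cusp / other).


Singular points: {(2, -1)}; classification: node.

Compute partial derivatives:
  f_x = -9*x**2 + 4*x*y + 38*x - 2*y**2 - 12*y - 42.
  f_y = 2*x**2 - 4*x*y - 12*x - 3*y**2 + 4*y + 15.
Scan x_0 ∈ {−4, ..., 4}. For each x_0, f_y(x_0, y) is a polynomial in y; find its integer roots y ∈ {−4, ..., 4}, then test f_x and f at those candidates.
  x = -4: f_y(-4, y) = -3*y**2 + 20*y + 95; no integer root y with |y| ≤ 4.
  x = -3: f_y(-3, y) = -3*y**2 + 16*y + 69; no integer root y with |y| ≤ 4.
  x = -2: f_y(-2, y) = -3*y**2 + 12*y + 47; no integer root y with |y| ≤ 4.
  x = -1: f_y(-1, y) = -3*y**2 + 8*y + 29; no integer root y with |y| ≤ 4.
  x = 0: f_y(0, y) = -3*y**2 + 4*y + 15; vanishes at y ∈ {3}. (0, 3): f_x = -96 ≠ 0.
  x = 1: f_y(1, y) = 5 - 3*y**2; no integer root y with |y| ≤ 4.
  x = 2: f_y(2, y) = -3*y**2 - 4*y - 1; vanishes at y ∈ {-1}. (2, -1): f_x = 0, f = 0 — SINGULAR.
  x = 3: f_y(3, y) = -3*y**2 - 8*y - 3; no integer root y with |y| ≤ 4.
  x = 4: f_y(4, y) = -3*y**2 - 12*y - 1; no integer root y with |y| ≤ 4.
Only singular point on the grid: (2, -1).
Classify: substitute x = 2 + u, y = -1 + v and expand: f = -3*u**3 + 2*u**2*v - u**2 - 2*u*v**2 - v**3 + v**2.
No constant or linear terms (consistent with a singular point). Quadratic part: -u**2 + v**2. Cubic part: -3*u**3 + 2*u**2*v - 2*u*v**2 - v**3.
The quadratic part v**2 - u**2 = (v − u)(v + u) splits into two distinct linear factors, so there are two distinct tangent lines y − -1 = ±(x − 2) — this is a node (ordinary double point).
Classification: node.


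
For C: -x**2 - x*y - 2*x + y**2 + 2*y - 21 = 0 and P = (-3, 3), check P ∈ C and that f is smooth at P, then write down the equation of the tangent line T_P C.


Tangent line at P: x + 11*y - 30 = 0.

Step 1: f(-3, 3) = 0, so P lies on C.
Step 2: partial derivatives
  f_x(x, y) = -2*x - y - 2, f_y(x, y) = -x + 2*y + 2.
  f_x(P) = 1, f_y(P) = 11 (gradient nonzero, so P is smooth).
Step 3: tangent line at P: 1·(x − -3) + 11·(y − 3) = 0.
Expanding: x + 11*y - 30 = 0.


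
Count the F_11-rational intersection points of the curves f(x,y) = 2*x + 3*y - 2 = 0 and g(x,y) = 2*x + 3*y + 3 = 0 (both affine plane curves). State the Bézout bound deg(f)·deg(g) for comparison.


Common zeros: ∅; count = 0; Bézout bound = 1.

deg(f) = 1, deg(g) = 1, so Bézout bound = 1.
Scan x ∈ F_11. For each x, list the y ∈ F_11 with f(x, y) ≡ 0 and those with g(x, y) ≡ 0 (mod 11); the common zeros in that column are the intersection.
  x = 0: f ≡ 0 at y ∈ {8}; g ≡ 0 at y ∈ {10}; common: ∅.
  x = 1: f ≡ 0 at y ∈ {0}; g ≡ 0 at y ∈ {2}; common: ∅.
  x = 2: f ≡ 0 at y ∈ {3}; g ≡ 0 at y ∈ {5}; common: ∅.
  x = 3: f ≡ 0 at y ∈ {6}; g ≡ 0 at y ∈ {8}; common: ∅.
  x = 4: f ≡ 0 at y ∈ {9}; g ≡ 0 at y ∈ {0}; common: ∅.
  x = 5: f ≡ 0 at y ∈ {1}; g ≡ 0 at y ∈ {3}; common: ∅.
  x = 6: f ≡ 0 at y ∈ {4}; g ≡ 0 at y ∈ {6}; common: ∅.
  x = 7: f ≡ 0 at y ∈ {7}; g ≡ 0 at y ∈ {9}; common: ∅.
  x = 8: f ≡ 0 at y ∈ {10}; g ≡ 0 at y ∈ {1}; common: ∅.
  x = 9: f ≡ 0 at y ∈ {2}; g ≡ 0 at y ∈ {4}; common: ∅.
  x = 10: f ≡ 0 at y ∈ {5}; g ≡ 0 at y ∈ {7}; common: ∅.
Collecting: common zeros = ∅, so the count is 0.
Comparison with the Bézout bound: 0 ≤ 1 = deg(f)·deg(g), as expected for curves with no common component (the affine F_11-count falls short of the bound because intersections may lie at infinity, over extension fields, or carry multiplicity).


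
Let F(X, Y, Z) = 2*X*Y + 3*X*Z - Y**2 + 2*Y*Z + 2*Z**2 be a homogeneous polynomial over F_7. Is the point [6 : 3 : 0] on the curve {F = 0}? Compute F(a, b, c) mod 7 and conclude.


F(6,3,0) ≡ 6 (mod 7); P is NOT on the curve.

Evaluate F(6, 3, 0) term-by-term (mod 7).
  2*X*Y ↦ 2·6·3·1 = 36
  3*X*Z ↦ 3·6·1·0 = 0
  -Y**2 ↦ -1·1·9·1 = -9
  2*Y*Z ↦ 2·1·3·0 = 0
  2*Z**2 ↦ 2·1·1·0 = 0
Sum: F(6, 3, 0) = (36) + (0) + (-9) + (0) + (0) = 27.
Reducing mod 7: 27 ≡ 6 (mod 7).
Since F(a, b, c) ≡ 6 ≠ 0 (mod 7), P does NOT lie on the curve.


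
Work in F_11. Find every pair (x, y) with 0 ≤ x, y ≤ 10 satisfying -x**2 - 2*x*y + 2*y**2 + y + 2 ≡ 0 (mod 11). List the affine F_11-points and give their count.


Affine F_11-points: {(1, 8), (1, 9), (2, 2), (2, 5), (3, 9), (3, 10), (5, 2), (5, 8), (10, 5), (10, 10)}; count = 10.

For each of the 121 pairs (x, y) ∈ F_11², evaluate f(x, y) mod 11. Record the zeros.
  x = 0: [0↦2, 1↦5, 2↦1, 3↦1, 4↦5, 5↦2, 6↦3, 7↦8, 8↦6, 9↦8, 10↦3]  zeros at y ∈ ∅
  x = 1: [0↦1, 1↦2, 2↦7, 3↦5, 4↦7, 5↦2, 6↦1, 7↦4, 8↦0, 9↦0, 10↦4]  zeros at y ∈ {8, 9}
  x = 2: [0↦9, 1↦8, 2↦0, 3↦7, 4↦7, 5↦0, 6↦8, 7↦9, 8↦3, 9↦1, 10↦3]  zeros at y ∈ {2, 5}
  x = 3: [0↦4, 1↦1, 2↦2, 3↦7, 4↦5, 5↦7, 6↦2, 7↦1, 8↦4, 9↦0, 10↦0]  zeros at y ∈ {9, 10}
  x = 4: [0↦8, 1↦3, 2↦2, 3↦5, 4↦1, 5↦1, 6↦5, 7↦2, 8↦3, 9↦8, 10↦6]  zeros at y ∈ ∅
  x = 5: [0↦10, 1↦3, 2↦0, 3↦1, 4↦6, 5↦4, 6↦6, 7↦1, 8↦0, 9↦3, 10↦10]  zeros at y ∈ {2, 8}
  x = 6: [0↦10, 1↦1, 2↦7, 3↦6, 4↦9, 5↦5, 6↦5, 7↦9, 8↦6, 9↦7, 10↦1]  zeros at y ∈ ∅
  x = 7: [0↦8, 1↦8, 2↦1, 3↦9, 4↦10, 5↦4, 6↦2, 7↦4, 8↦10, 9↦9, 10↦1]  zeros at y ∈ ∅
  x = 8: [0↦4, 1↦2, 2↦4, 3↦10, 4↦9, 5↦1, 6↦8, 7↦8, 8↦1, 9↦9, 10↦10]  zeros at y ∈ ∅
  x = 9: [0↦9, 1↦5, 2↦5, 3↦9, 4↦6, 5↦7, 6↦1, 7↦10, 8↦1, 9↦7, 10↦6]  zeros at y ∈ ∅
  x = 10: [0↦1, 1↦6, 2↦4, 3↦6, 4↦1, 5↦0, 6↦3, 7↦10, 8↦10, 9↦3, 10↦0]  zeros at y ∈ {5, 10}
Collecting zeros: affine points = {(1, 8), (1, 9), (2, 2), (2, 5), (3, 9), (3, 10), (5, 2), (5, 8), (10, 5), (10, 10)}.
Total count |C(F_11)_aff| = 10.


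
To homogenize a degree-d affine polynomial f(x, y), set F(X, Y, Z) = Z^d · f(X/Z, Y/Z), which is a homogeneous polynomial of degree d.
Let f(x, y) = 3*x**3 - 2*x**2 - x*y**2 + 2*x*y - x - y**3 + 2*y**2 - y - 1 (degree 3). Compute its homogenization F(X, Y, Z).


F(X, Y, Z) = 3*X**3 - 2*X**2*Z - X*Y**2 + 2*X*Y*Z - X*Z**2 - Y**3 + 2*Y**2*Z - Y*Z**2 - Z**3

deg(f) = 3.
Substitute x = X/Z, y = Y/Z into f, then multiply by Z^3.
  monomial 3·x^3·y^0 ↦ 3·X^3·Y^0·Z^0.
  monomial -2·x^2·y^0 ↦ -2·X^2·Y^0·Z^1.
  monomial -1·x^1·y^2 ↦ -1·X^1·Y^2·Z^0.
  monomial 2·x^1·y^1 ↦ 2·X^1·Y^1·Z^1.
  monomial -1·x^1·y^0 ↦ -1·X^1·Y^0·Z^2.
  monomial -1·x^0·y^3 ↦ -1·X^0·Y^3·Z^0.
  monomial 2·x^0·y^2 ↦ 2·X^0·Y^2·Z^1.
  monomial -1·x^0·y^1 ↦ -1·X^0·Y^1·Z^2.
  monomial -1·x^0·y^0 ↦ -1·X^0·Y^0·Z^3.
Collecting: F(X, Y, Z) = 3*X**3 - 2*X**2*Z - X*Y**2 + 2*X*Y*Z - X*Z**2 - Y**3 + 2*Y**2*Z - Y*Z**2 - Z**3.


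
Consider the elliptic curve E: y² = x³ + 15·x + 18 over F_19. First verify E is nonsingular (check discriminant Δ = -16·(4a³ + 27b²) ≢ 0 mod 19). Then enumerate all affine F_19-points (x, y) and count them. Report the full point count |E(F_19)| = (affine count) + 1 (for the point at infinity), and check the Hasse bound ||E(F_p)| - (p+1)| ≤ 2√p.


Affine points = {(4, 3), (4, 16), (5, 3), (5, 16), (6, 1), (6, 18), (8, 2), (8, 17), (10, 3), (10, 16), (12, 8), (12, 11), (13, 4), (13, 15)}; affine count = 14; |E(F_19)| = 15.

Discriminant check: Δ ∝ 4a³ + 27b² = 4·15³ + 27·18² = 4·3375 + 27·324 ≡ 18 (mod 19). Nonzero ⇒ E is nonsingular.
For each x ∈ F_19, compute rhs = x³ + 15·x + 18 mod 19, then count y ∈ F_19 with y² ≡ rhs.
  x = 0: rhs = 18, matching y values: none (0 points).
  x = 1: rhs = 15, matching y values: none (0 points).
  x = 2: rhs = 18, matching y values: none (0 points).
  x = 3: rhs = 14, matching y values: none (0 points).
  x = 4: rhs = 9, matching y values: 3, 16 (2 points).
  x = 5: rhs = 9, matching y values: 3, 16 (2 points).
  x = 6: rhs = 1, matching y values: 1, 18 (2 points).
  x = 7: rhs = 10, matching y values: none (0 points).
  x = 8: rhs = 4, matching y values: 2, 17 (2 points).
  x = 9: rhs = 8, matching y values: none (0 points).
  x = 10: rhs = 9, matching y values: 3, 16 (2 points).
  x = 11: rhs = 13, matching y values: none (0 points).
  x = 12: rhs = 7, matching y values: 8, 11 (2 points).
  x = 13: rhs = 16, matching y values: 4, 15 (2 points).
  x = 14: rhs = 8, matching y values: none (0 points).
  x = 15: rhs = 8, matching y values: none (0 points).
  x = 16: rhs = 3, matching y values: none (0 points).
  x = 17: rhs = 18, matching y values: none (0 points).
  x = 18: rhs = 2, matching y values: none (0 points).
Total affine count: 14.
Full point count |E(F_19)| = 14 + 1 = 15.
Hasse bound: |15 − (19+1)| = |-5| = 5 ≤ 2√19 ≈ 8.7178 ✓.


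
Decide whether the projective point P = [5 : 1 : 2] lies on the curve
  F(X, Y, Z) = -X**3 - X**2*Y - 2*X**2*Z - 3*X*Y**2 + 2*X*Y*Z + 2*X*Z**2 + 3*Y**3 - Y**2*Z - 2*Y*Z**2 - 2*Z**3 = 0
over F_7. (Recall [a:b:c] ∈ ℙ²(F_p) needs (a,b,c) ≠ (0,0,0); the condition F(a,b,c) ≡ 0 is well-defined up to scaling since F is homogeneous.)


F(5,1,2) ≡ 3 (mod 7); P is NOT on the curve.

Evaluate F(5, 1, 2) term-by-term (mod 7).
  -X**3 ↦ -1·125·1·1 = -125
  -X**2*Y ↦ -1·25·1·1 = -25
  -2*X**2*Z ↦ -2·25·1·2 = -100
  -3*X*Y**2 ↦ -3·5·1·1 = -15
  2*X*Y*Z ↦ 2·5·1·2 = 20
  2*X*Z**2 ↦ 2·5·1·4 = 40
  3*Y**3 ↦ 3·1·1·1 = 3
  -Y**2*Z ↦ -1·1·1·2 = -2
  -2*Y*Z**2 ↦ -2·1·1·4 = -8
  -2*Z**3 ↦ -2·1·1·8 = -16
Sum: F(5, 1, 2) = (-125) + (-25) + (-100) + (-15) + (20) + (40) + (3) + (-2) + (-8) + (-16) = -228.
Reducing mod 7: -228 ≡ 3 (mod 7).
Since F(a, b, c) ≡ 3 ≠ 0 (mod 7), P does NOT lie on the curve.


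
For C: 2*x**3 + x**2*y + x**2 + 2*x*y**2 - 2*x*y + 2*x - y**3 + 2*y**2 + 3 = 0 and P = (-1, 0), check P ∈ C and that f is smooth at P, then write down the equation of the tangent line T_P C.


Tangent line at P: 6*x + 3*y + 6 = 0.

Step 1: f(-1, 0) = 0, so P lies on C.
Step 2: partial derivatives
  f_x(x, y) = 6*x**2 + 2*x*y + 2*x + 2*y**2 - 2*y + 2, f_y(x, y) = x**2 + 4*x*y - 2*x - 3*y**2 + 4*y.
  f_x(P) = 6, f_y(P) = 3 (gradient nonzero, so P is smooth).
Step 3: tangent line at P: 6·(x − -1) + 3·(y − 0) = 0.
Expanding: 6*x + 3*y + 6 = 0.


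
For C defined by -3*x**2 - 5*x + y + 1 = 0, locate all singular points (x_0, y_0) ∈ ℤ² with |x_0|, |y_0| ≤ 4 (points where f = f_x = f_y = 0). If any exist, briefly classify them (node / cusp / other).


No singular points in the scanned grid; C is smooth there.

Compute partial derivatives:
  f_x = -6*x - 5.
  f_y = 1.
f_y = 1 is a nonzero constant, so f_y never vanishes: no point (x, y) can satisfy f = f_x = f_y = 0. In particular no (x, y) ∈ {−4, ..., 4}² is singular; the curve is smooth.


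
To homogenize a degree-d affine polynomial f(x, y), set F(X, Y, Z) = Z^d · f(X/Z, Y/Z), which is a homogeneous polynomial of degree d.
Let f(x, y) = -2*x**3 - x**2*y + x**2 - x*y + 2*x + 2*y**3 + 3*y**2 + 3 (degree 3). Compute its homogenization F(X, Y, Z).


F(X, Y, Z) = -2*X**3 - X**2*Y + X**2*Z - X*Y*Z + 2*X*Z**2 + 2*Y**3 + 3*Y**2*Z + 3*Z**3

deg(f) = 3.
Substitute x = X/Z, y = Y/Z into f, then multiply by Z^3.
  monomial -2·x^3·y^0 ↦ -2·X^3·Y^0·Z^0.
  monomial -1·x^2·y^1 ↦ -1·X^2·Y^1·Z^0.
  monomial 1·x^2·y^0 ↦ 1·X^2·Y^0·Z^1.
  monomial -1·x^1·y^1 ↦ -1·X^1·Y^1·Z^1.
  monomial 2·x^1·y^0 ↦ 2·X^1·Y^0·Z^2.
  monomial 2·x^0·y^3 ↦ 2·X^0·Y^3·Z^0.
  monomial 3·x^0·y^2 ↦ 3·X^0·Y^2·Z^1.
  monomial 3·x^0·y^0 ↦ 3·X^0·Y^0·Z^3.
Collecting: F(X, Y, Z) = -2*X**3 - X**2*Y + X**2*Z - X*Y*Z + 2*X*Z**2 + 2*Y**3 + 3*Y**2*Z + 3*Z**3.


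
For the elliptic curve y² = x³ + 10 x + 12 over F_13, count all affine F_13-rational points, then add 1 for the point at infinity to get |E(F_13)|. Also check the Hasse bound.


Affine points = {(0, 5), (0, 8), (1, 6), (1, 7), (2, 1), (2, 12), (3, 2), (3, 11), (4, 5), (4, 8), (7, 3), (7, 10), (9, 5), (9, 8), (11, 6), (11, 7), (12, 1), (12, 12)}; affine count = 18; |E(F_13)| = 19.

Discriminant check: Δ ∝ 4a³ + 27b² = 4·10³ + 27·12² = 4·1000 + 27·144 ≡ 10 (mod 13). Nonzero ⇒ E is nonsingular.
For each x ∈ F_13, compute rhs = x³ + 10·x + 12 mod 13, then count y ∈ F_13 with y² ≡ rhs.
  x = 0: rhs = 12, matching y values: 5, 8 (2 points).
  x = 1: rhs = 10, matching y values: 6, 7 (2 points).
  x = 2: rhs = 1, matching y values: 1, 12 (2 points).
  x = 3: rhs = 4, matching y values: 2, 11 (2 points).
  x = 4: rhs = 12, matching y values: 5, 8 (2 points).
  x = 5: rhs = 5, matching y values: none (0 points).
  x = 6: rhs = 2, matching y values: none (0 points).
  x = 7: rhs = 9, matching y values: 3, 10 (2 points).
  x = 8: rhs = 6, matching y values: none (0 points).
  x = 9: rhs = 12, matching y values: 5, 8 (2 points).
  x = 10: rhs = 7, matching y values: none (0 points).
  x = 11: rhs = 10, matching y values: 6, 7 (2 points).
  x = 12: rhs = 1, matching y values: 1, 12 (2 points).
Total affine count: 18.
Full point count |E(F_13)| = 18 + 1 = 19.
Hasse bound: |19 − (13+1)| = |5| = 5 ≤ 2√13 ≈ 7.2111 ✓.


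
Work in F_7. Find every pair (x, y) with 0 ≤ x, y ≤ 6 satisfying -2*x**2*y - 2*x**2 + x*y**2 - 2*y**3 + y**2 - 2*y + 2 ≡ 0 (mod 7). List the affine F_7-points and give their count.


Affine F_7-points: {(0, 2), (0, 3), (0, 6), (1, 0), (1, 4), (2, 3), (2, 4), (2, 5), (3, 2), (3, 5), (6, 0)}; count = 11.

For each of the 49 pairs (x, y) ∈ F_7², evaluate f(x, y) mod 7. Record the zeros.
  x = 0: [0↦2, 1↦6, 2↦0, 3↦0, 4↦1, 5↦5, 6↦0]  zeros at y ∈ {2, 3, 6}
  x = 1: [0↦0, 1↦3, 2↦5, 3↦1, 4↦0, 5↦4, 6↦1]  zeros at y ∈ {0, 4}
  x = 2: [0↦1, 1↦6, 2↦5, 3↦0, 4↦0, 5↦0, 6↦2]  zeros at y ∈ {3, 4, 5}
  x = 3: [0↦5, 1↦1, 2↦0, 3↦4, 4↦1, 5↦0, 6↦3]  zeros at y ∈ {2, 5}
  x = 4: [0↦5, 1↦2, 2↦4, 3↦6, 4↦3, 5↦4, 6↦4]  zeros at y ∈ ∅
  x = 5: [0↦1, 1↦2, 2↦3, 3↦6, 4↦6, 5↦5, 6↦5]  zeros at y ∈ ∅
  x = 6: [0↦0, 1↦1, 2↦4, 3↦4, 4↦3, 5↦3, 6↦6]  zeros at y ∈ {0}
Collecting zeros: affine points = {(0, 2), (0, 3), (0, 6), (1, 0), (1, 4), (2, 3), (2, 4), (2, 5), (3, 2), (3, 5), (6, 0)}.
Total count |C(F_7)_aff| = 11.


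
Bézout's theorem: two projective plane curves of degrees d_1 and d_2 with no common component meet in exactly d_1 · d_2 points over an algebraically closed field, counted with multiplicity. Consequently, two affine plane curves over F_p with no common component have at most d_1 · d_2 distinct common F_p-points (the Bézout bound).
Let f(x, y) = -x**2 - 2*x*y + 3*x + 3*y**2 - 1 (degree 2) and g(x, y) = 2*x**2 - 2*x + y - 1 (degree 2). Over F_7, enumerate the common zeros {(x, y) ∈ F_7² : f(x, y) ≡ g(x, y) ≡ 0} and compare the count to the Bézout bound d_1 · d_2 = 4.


Common zeros: {(5, 3)}; count = 1; Bézout bound = 4.

deg(f) = 2, deg(g) = 2, so Bézout bound = 4.
Scan x ∈ F_7. For each x, list the y ∈ F_7 with f(x, y) ≡ 0 and those with g(x, y) ≡ 0 (mod 7); the common zeros in that column are the intersection.
  x = 0: f ≡ 0 at y ∈ ∅; g ≡ 0 at y ∈ {1}; common: ∅.
  x = 1: f ≡ 0 at y ∈ ∅; g ≡ 0 at y ∈ {1}; common: ∅.
  x = 2: f ≡ 0 at y ∈ {1, 5}; g ≡ 0 at y ∈ {4}; common: ∅.
  x = 3: f ≡ 0 at y ∈ ∅; g ≡ 0 at y ∈ {3}; common: ∅.
  x = 4: f ≡ 0 at y ∈ ∅; g ≡ 0 at y ∈ {5}; common: ∅.
  x = 5: f ≡ 0 at y ∈ {3, 5}; g ≡ 0 at y ∈ {3}; common: {3}.
  x = 6: f ≡ 0 at y ∈ {1, 3}; g ≡ 0 at y ∈ {4}; common: ∅.
Collecting: common zeros = {(5, 3)}, so the count is 1.
Comparison with the Bézout bound: 1 ≤ 4 = deg(f)·deg(g), as expected for curves with no common component (the affine F_7-count falls short of the bound because intersections may lie at infinity, over extension fields, or carry multiplicity).


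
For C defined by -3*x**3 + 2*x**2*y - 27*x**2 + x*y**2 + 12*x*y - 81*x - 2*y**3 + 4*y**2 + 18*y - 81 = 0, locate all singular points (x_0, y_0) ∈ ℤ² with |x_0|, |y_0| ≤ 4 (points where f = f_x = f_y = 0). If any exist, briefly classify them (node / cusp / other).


Singular points: {(-3, 0)}; classification: cusp.

Compute partial derivatives:
  f_x = -9*x**2 + 4*x*y - 54*x + y**2 + 12*y - 81.
  f_y = 2*x**2 + 2*x*y + 12*x - 6*y**2 + 8*y + 18.
Scan x_0 ∈ {−4, ..., 4}. For each x_0, f_y(x_0, y) is a polynomial in y; find its integer roots y ∈ {−4, ..., 4}, then test f_x and f at those candidates.
  x = -4: f_y(-4, y) = 2 - 6*y**2; no integer root y with |y| ≤ 4.
  x = -3: f_y(-3, y) = -6*y**2 + 2*y; vanishes at y ∈ {0}. (-3, 0): f_x = 0, f = 0 — SINGULAR.
  x = -2: f_y(-2, y) = -6*y**2 + 4*y + 2; vanishes at y ∈ {1}. (-2, 1): f_x = -4 ≠ 0.
  x = -1: f_y(-1, y) = -6*y**2 + 6*y + 8; no integer root y with |y| ≤ 4.
  x = 0: f_y(0, y) = -6*y**2 + 8*y + 18; no integer root y with |y| ≤ 4.
  x = 1: f_y(1, y) = -6*y**2 + 10*y + 32; no integer root y with |y| ≤ 4.
  x = 2: f_y(2, y) = -6*y**2 + 12*y + 50; no integer root y with |y| ≤ 4.
  x = 3: f_y(3, y) = -6*y**2 + 14*y + 72; no integer root y with |y| ≤ 4.
  x = 4: f_y(4, y) = -6*y**2 + 16*y + 98; no integer root y with |y| ≤ 4.
Only singular point on the grid: (-3, 0).
Classify: substitute x = -3 + u, y = 0 + v and expand: f = -3*u**3 + 2*u**2*v + u*v**2 - 2*v**3 + v**2.
No constant or linear terms (consistent with a singular point). Quadratic part: v**2. Cubic part: -3*u**3 + 2*u**2*v + u*v**2 - 2*v**3.
The quadratic part v**2 is a perfect square, so there is a single (double) tangent line v = 0, i.e. y = 0. Restricting the cubic part to that line (v = 0) leaves -3*u**3 ≠ 0, so f is not divisible by v and the branch is v² ≈ 3*u**3 to lowest order — this is a cusp.
Classification: cusp.


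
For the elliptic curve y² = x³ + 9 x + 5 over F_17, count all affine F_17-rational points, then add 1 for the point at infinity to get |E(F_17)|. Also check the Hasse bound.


Affine points = {(1, 7), (1, 10), (3, 5), (3, 12), (9, 4), (9, 13), (14, 6), (14, 11), (15, 8), (15, 9)}; affine count = 10; |E(F_17)| = 11.

Discriminant check: Δ ∝ 4a³ + 27b² = 4·9³ + 27·5² = 4·729 + 27·25 ≡ 4 (mod 17). Nonzero ⇒ E is nonsingular.
For each x ∈ F_17, compute rhs = x³ + 9·x + 5 mod 17, then count y ∈ F_17 with y² ≡ rhs.
  x = 0: rhs = 5, matching y values: none (0 points).
  x = 1: rhs = 15, matching y values: 7, 10 (2 points).
  x = 2: rhs = 14, matching y values: none (0 points).
  x = 3: rhs = 8, matching y values: 5, 12 (2 points).
  x = 4: rhs = 3, matching y values: none (0 points).
  x = 5: rhs = 5, matching y values: none (0 points).
  x = 6: rhs = 3, matching y values: none (0 points).
  x = 7: rhs = 3, matching y values: none (0 points).
  x = 8: rhs = 11, matching y values: none (0 points).
  x = 9: rhs = 16, matching y values: 4, 13 (2 points).
  x = 10: rhs = 7, matching y values: none (0 points).
  x = 11: rhs = 7, matching y values: none (0 points).
  x = 12: rhs = 5, matching y values: none (0 points).
  x = 13: rhs = 7, matching y values: none (0 points).
  x = 14: rhs = 2, matching y values: 6, 11 (2 points).
  x = 15: rhs = 13, matching y values: 8, 9 (2 points).
  x = 16: rhs = 12, matching y values: none (0 points).
Total affine count: 10.
Full point count |E(F_17)| = 10 + 1 = 11.
Hasse bound: |11 − (17+1)| = |-7| = 7 ≤ 2√17 ≈ 8.2462 ✓.


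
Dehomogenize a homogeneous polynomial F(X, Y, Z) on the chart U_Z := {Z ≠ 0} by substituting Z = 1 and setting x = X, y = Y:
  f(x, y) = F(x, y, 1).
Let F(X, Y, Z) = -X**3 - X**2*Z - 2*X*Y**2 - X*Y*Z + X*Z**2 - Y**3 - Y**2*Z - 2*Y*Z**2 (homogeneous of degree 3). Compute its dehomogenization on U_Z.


f(x, y) = -x**3 - x**2 - 2*x*y**2 - x*y + x - y**3 - y**2 - 2*y

On U_Z we set Z = 1. Each monomial c·X^i·Y^j·Z^k in F becomes c·x^i·y^j·1^k = c·x^i·y^j.
Substituting Z = 1: F(X, Y, 1) = -x**3 - x**2 - 2*x*y**2 - x*y + x - y**3 - y**2 - 2*y.
Note: deg(f) ≤ deg(F) = 3; strict inequality happens when F is divisible by Z (lost terms).


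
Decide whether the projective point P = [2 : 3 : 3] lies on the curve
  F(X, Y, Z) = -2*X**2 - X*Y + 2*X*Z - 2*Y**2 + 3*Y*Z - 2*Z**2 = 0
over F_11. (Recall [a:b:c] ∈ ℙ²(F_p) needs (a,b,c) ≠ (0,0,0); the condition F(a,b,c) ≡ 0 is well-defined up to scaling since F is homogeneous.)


F(2,3,3) ≡ 0 (mod 11); P is on the curve.

Evaluate F(2, 3, 3) term-by-term (mod 11).
  -2*X**2 ↦ -2·4·1·1 = -8
  -X*Y ↦ -1·2·3·1 = -6
  2*X*Z ↦ 2·2·1·3 = 12
  -2*Y**2 ↦ -2·1·9·1 = -18
  3*Y*Z ↦ 3·1·3·3 = 27
  -2*Z**2 ↦ -2·1·1·9 = -18
Sum: F(2, 3, 3) = (-8) + (-6) + (12) + (-18) + (27) + (-18) = -11.
Reducing mod 11: -11 ≡ 0 (mod 11).
Since F(a, b, c) ≡ 0 (mod 11), P lies on the curve.


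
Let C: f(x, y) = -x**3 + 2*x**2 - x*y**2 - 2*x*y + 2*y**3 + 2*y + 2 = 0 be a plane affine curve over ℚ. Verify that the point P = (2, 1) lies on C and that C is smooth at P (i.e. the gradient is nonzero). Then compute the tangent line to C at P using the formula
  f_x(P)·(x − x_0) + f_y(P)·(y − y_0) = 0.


Tangent line at P: 14 - 7*x = 0.

Step 1: f(2, 1) = 0, so P lies on C.
Step 2: partial derivatives
  f_x(x, y) = -3*x**2 + 4*x - y**2 - 2*y, f_y(x, y) = -2*x*y - 2*x + 6*y**2 + 2.
  f_x(P) = -7, f_y(P) = 0 (gradient nonzero, so P is smooth).
Step 3: tangent line at P: -7·(x − 2) + 0·(y − 1) = 0.
Expanding: 14 - 7*x = 0.


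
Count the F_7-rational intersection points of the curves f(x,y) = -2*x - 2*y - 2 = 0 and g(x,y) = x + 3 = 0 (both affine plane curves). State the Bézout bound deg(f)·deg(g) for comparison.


Common zeros: {(4, 2)}; count = 1; Bézout bound = 1.

deg(f) = 1, deg(g) = 1, so Bézout bound = 1.
Scan x ∈ F_7. For each x, list the y ∈ F_7 with f(x, y) ≡ 0 and those with g(x, y) ≡ 0 (mod 7); the common zeros in that column are the intersection.
  x = 0: f ≡ 0 at y ∈ {6}; g ≡ 0 at y ∈ ∅; common: ∅.
  x = 1: f ≡ 0 at y ∈ {5}; g ≡ 0 at y ∈ ∅; common: ∅.
  x = 2: f ≡ 0 at y ∈ {4}; g ≡ 0 at y ∈ ∅; common: ∅.
  x = 3: f ≡ 0 at y ∈ {3}; g ≡ 0 at y ∈ ∅; common: ∅.
  x = 4: f ≡ 0 at y ∈ {2}; g ≡ 0 at y ∈ {0, 1, 2, 3, 4, 5, 6}; common: {2}.
  x = 5: f ≡ 0 at y ∈ {1}; g ≡ 0 at y ∈ ∅; common: ∅.
  x = 6: f ≡ 0 at y ∈ {0}; g ≡ 0 at y ∈ ∅; common: ∅.
Collecting: common zeros = {(4, 2)}, so the count is 1.
Comparison with the Bézout bound: 1 ≤ 1 = deg(f)·deg(g), as expected for curves with no common component (the bound is attained).


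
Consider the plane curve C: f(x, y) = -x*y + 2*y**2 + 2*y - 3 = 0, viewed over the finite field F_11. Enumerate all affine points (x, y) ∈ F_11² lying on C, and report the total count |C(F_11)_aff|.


Affine F_11-points: {(1, 1), (1, 4), (3, 7), (3, 10), (5, 9), (7, 3), (7, 5), (8, 6), (8, 8), (10, 2)}; count = 10.

For each of the 121 pairs (x, y) ∈ F_11², evaluate f(x, y) mod 11. Record the zeros.
  x = 0: [0↦8, 1↦1, 2↦9, 3↦10, 4↦4, 5↦2, 6↦4, 7↦10, 8↦9, 9↦1, 10↦8]  zeros at y ∈ ∅
  x = 1: [0↦8, 1↦0, 2↦7, 3↦7, 4↦0, 5↦8, 6↦9, 7↦3, 8↦1, 9↦3, 10↦9]  zeros at y ∈ {1, 4}
  x = 2: [0↦8, 1↦10, 2↦5, 3↦4, 4↦7, 5↦3, 6↦3, 7↦7, 8↦4, 9↦5, 10↦10]  zeros at y ∈ ∅
  x = 3: [0↦8, 1↦9, 2↦3, 3↦1, 4↦3, 5↦9, 6↦8, 7↦0, 8↦7, 9↦7, 10↦0]  zeros at y ∈ {7, 10}
  x = 4: [0↦8, 1↦8, 2↦1, 3↦9, 4↦10, 5↦4, 6↦2, 7↦4, 8↦10, 9↦9, 10↦1]  zeros at y ∈ ∅
  x = 5: [0↦8, 1↦7, 2↦10, 3↦6, 4↦6, 5↦10, 6↦7, 7↦8, 8↦2, 9↦0, 10↦2]  zeros at y ∈ {9}
  x = 6: [0↦8, 1↦6, 2↦8, 3↦3, 4↦2, 5↦5, 6↦1, 7↦1, 8↦5, 9↦2, 10↦3]  zeros at y ∈ ∅
  x = 7: [0↦8, 1↦5, 2↦6, 3↦0, 4↦9, 5↦0, 6↦6, 7↦5, 8↦8, 9↦4, 10↦4]  zeros at y ∈ {3, 5}
  x = 8: [0↦8, 1↦4, 2↦4, 3↦8, 4↦5, 5↦6, 6↦0, 7↦9, 8↦0, 9↦6, 10↦5]  zeros at y ∈ {6, 8}
  x = 9: [0↦8, 1↦3, 2↦2, 3↦5, 4↦1, 5↦1, 6↦5, 7↦2, 8↦3, 9↦8, 10↦6]  zeros at y ∈ ∅
  x = 10: [0↦8, 1↦2, 2↦0, 3↦2, 4↦8, 5↦7, 6↦10, 7↦6, 8↦6, 9↦10, 10↦7]  zeros at y ∈ {2}
Collecting zeros: affine points = {(1, 1), (1, 4), (3, 7), (3, 10), (5, 9), (7, 3), (7, 5), (8, 6), (8, 8), (10, 2)}.
Total count |C(F_11)_aff| = 10.


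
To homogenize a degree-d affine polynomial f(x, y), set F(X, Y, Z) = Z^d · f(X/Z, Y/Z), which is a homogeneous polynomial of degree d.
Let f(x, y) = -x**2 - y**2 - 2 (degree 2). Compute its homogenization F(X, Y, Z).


F(X, Y, Z) = -X**2 - Y**2 - 2*Z**2

deg(f) = 2.
Substitute x = X/Z, y = Y/Z into f, then multiply by Z^2.
  monomial -1·x^2·y^0 ↦ -1·X^2·Y^0·Z^0.
  monomial -1·x^0·y^2 ↦ -1·X^0·Y^2·Z^0.
  monomial -2·x^0·y^0 ↦ -2·X^0·Y^0·Z^2.
Collecting: F(X, Y, Z) = -X**2 - Y**2 - 2*Z**2.


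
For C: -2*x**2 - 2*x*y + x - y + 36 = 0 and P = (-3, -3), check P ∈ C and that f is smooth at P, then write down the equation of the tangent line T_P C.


Tangent line at P: 19*x + 5*y + 72 = 0.

Step 1: f(-3, -3) = 0, so P lies on C.
Step 2: partial derivatives
  f_x(x, y) = -4*x - 2*y + 1, f_y(x, y) = -2*x - 1.
  f_x(P) = 19, f_y(P) = 5 (gradient nonzero, so P is smooth).
Step 3: tangent line at P: 19·(x − -3) + 5·(y − -3) = 0.
Expanding: 19*x + 5*y + 72 = 0.


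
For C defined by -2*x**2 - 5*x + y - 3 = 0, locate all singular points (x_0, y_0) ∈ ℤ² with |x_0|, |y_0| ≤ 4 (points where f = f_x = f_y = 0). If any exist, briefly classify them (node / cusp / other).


No singular points in the scanned grid; C is smooth there.

Compute partial derivatives:
  f_x = -4*x - 5.
  f_y = 1.
f_y = 1 is a nonzero constant, so f_y never vanishes: no point (x, y) can satisfy f = f_x = f_y = 0. In particular no (x, y) ∈ {−4, ..., 4}² is singular; the curve is smooth.


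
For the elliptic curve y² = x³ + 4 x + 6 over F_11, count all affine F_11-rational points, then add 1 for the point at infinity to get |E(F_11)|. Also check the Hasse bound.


Affine points = {(1, 0), (2, 0), (3, 1), (3, 10), (4, 3), (4, 8), (6, 2), (6, 9), (7, 5), (7, 6), (8, 0), (9, 1), (9, 10), (10, 1), (10, 10)}; affine count = 15; |E(F_11)| = 16.

Discriminant check: Δ ∝ 4a³ + 27b² = 4·4³ + 27·6² = 4·64 + 27·36 ≡ 7 (mod 11). Nonzero ⇒ E is nonsingular.
For each x ∈ F_11, compute rhs = x³ + 4·x + 6 mod 11, then count y ∈ F_11 with y² ≡ rhs.
  x = 0: rhs = 6, matching y values: none (0 points).
  x = 1: rhs = 0, matching y values: 0 (1 points).
  x = 2: rhs = 0, matching y values: 0 (1 points).
  x = 3: rhs = 1, matching y values: 1, 10 (2 points).
  x = 4: rhs = 9, matching y values: 3, 8 (2 points).
  x = 5: rhs = 8, matching y values: none (0 points).
  x = 6: rhs = 4, matching y values: 2, 9 (2 points).
  x = 7: rhs = 3, matching y values: 5, 6 (2 points).
  x = 8: rhs = 0, matching y values: 0 (1 points).
  x = 9: rhs = 1, matching y values: 1, 10 (2 points).
  x = 10: rhs = 1, matching y values: 1, 10 (2 points).
Total affine count: 15.
Full point count |E(F_11)| = 15 + 1 = 16.
Hasse bound: |16 − (11+1)| = |4| = 4 ≤ 2√11 ≈ 6.6332 ✓.


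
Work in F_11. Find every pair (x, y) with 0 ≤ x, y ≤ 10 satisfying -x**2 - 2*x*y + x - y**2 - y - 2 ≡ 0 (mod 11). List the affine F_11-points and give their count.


Affine F_11-points: {(0, 4), (0, 6), (1, 9), (1, 10), (2, 7), (2, 10), (4, 4), (4, 9), (5, 0), (7, 0), (7, 7)}; count = 11.

For each of the 121 pairs (x, y) ∈ F_11², evaluate f(x, y) mod 11. Record the zeros.
  x = 0: [0↦9, 1↦7, 2↦3, 3↦8, 4↦0, 5↦1, 6↦0, 7↦8, 8↦3, 9↦7, 10↦9]  zeros at y ∈ {4, 6}
  x = 1: [0↦9, 1↦5, 2↦10, 3↦2, 4↦3, 5↦2, 6↦10, 7↦5, 8↦9, 9↦0, 10↦0]  zeros at y ∈ {9, 10}
  x = 2: [0↦7, 1↦1, 2↦4, 3↦5, 4↦4, 5↦1, 6↦7, 7↦0, 8↦2, 9↦2, 10↦0]  zeros at y ∈ {7, 10}
  x = 3: [0↦3, 1↦6, 2↦7, 3↦6, 4↦3, 5↦9, 6↦2, 7↦4, 8↦4, 9↦2, 10↦9]  zeros at y ∈ ∅
  x = 4: [0↦8, 1↦9, 2↦8, 3↦5, 4↦0, 5↦4, 6↦6, 7↦6, 8↦4, 9↦0, 10↦5]  zeros at y ∈ {4, 9}
  x = 5: [0↦0, 1↦10, 2↦7, 3↦2, 4↦6, 5↦8, 6↦8, 7↦6, 8↦2, 9↦7, 10↦10]  zeros at y ∈ {0}
  x = 6: [0↦1, 1↦9, 2↦4, 3↦8, 4↦10, 5↦10, 6↦8, 7↦4, 8↦9, 9↦1, 10↦2]  zeros at y ∈ ∅
  x = 7: [0↦0, 1↦6, 2↦10, 3↦1, 4↦1, 5↦10, 6↦6, 7↦0, 8↦3, 9↦4, 10↦3]  zeros at y ∈ {0, 7}
  x = 8: [0↦8, 1↦1, 2↦3, 3↦3, 4↦1, 5↦8, 6↦2, 7↦5, 8↦6, 9↦5, 10↦2]  zeros at y ∈ ∅
  x = 9: [0↦3, 1↦5, 2↦5, 3↦3, 4↦10, 5↦4, 6↦7, 7↦8, 8↦7, 9↦4, 10↦10]  zeros at y ∈ ∅
  x = 10: [0↦7, 1↦7, 2↦5, 3↦1, 4↦6, 5↦9, 6↦10, 7↦9, 8↦6, 9↦1, 10↦5]  zeros at y ∈ ∅
Collecting zeros: affine points = {(0, 4), (0, 6), (1, 9), (1, 10), (2, 7), (2, 10), (4, 4), (4, 9), (5, 0), (7, 0), (7, 7)}.
Total count |C(F_11)_aff| = 11.
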